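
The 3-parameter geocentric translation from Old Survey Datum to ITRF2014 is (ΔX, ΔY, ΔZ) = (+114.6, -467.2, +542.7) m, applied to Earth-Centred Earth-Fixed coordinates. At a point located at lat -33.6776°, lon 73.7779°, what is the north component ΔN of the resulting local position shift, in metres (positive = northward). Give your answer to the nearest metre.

ΔN = 221 m

At φ = -33.6776°, λ = 73.7779°: sin φ = -0.554519, cos φ = 0.832171, sin λ = 0.960186, cos λ = 0.279361.
ΔN = −sin φ cos λ·ΔX − sin φ sin λ·ΔY + cos φ·ΔZ = −(-0.554519)(0.279361)(114.6) − (-0.554519)(0.960186)(-467.2) + (0.832171)(542.7) = 220.62 m.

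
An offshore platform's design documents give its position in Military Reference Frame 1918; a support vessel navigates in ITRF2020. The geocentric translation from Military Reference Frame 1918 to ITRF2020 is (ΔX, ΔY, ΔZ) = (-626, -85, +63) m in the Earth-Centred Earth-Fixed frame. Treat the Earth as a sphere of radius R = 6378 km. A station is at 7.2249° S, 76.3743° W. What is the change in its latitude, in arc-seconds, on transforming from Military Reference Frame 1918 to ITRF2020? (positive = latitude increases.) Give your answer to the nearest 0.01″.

sin φ = -0.125764, cos φ = 0.992060, sin λ = -0.971855, cos λ = 0.235578.
North component: ΔN = −sin φ cos λ·ΔX − sin φ sin λ·ΔY + cos φ·ΔZ = −(-0.125764)(0.235578)(-626) − (-0.125764)(-0.971855)(-85) + (0.992060)(63) = 54.34 m.
1° of latitude spans πR/180 = 111317 m, so Δφ = 54.34 / 111317 × 3600 = 1.757″.

Δφ = 1.76″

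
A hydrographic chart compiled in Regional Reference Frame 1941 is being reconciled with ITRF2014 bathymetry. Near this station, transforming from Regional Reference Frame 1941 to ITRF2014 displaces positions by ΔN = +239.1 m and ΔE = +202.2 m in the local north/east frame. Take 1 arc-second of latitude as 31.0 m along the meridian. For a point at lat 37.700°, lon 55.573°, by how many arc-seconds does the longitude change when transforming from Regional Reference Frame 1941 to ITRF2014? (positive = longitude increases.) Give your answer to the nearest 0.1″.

At latitude 37.700°, cos φ = 0.791224.
1″ of longitude at this latitude = 31.00 × cos φ = 24.5279 m, so Δλ = 202.2 / 24.5279 = 8.244″.

Δλ = 8.2″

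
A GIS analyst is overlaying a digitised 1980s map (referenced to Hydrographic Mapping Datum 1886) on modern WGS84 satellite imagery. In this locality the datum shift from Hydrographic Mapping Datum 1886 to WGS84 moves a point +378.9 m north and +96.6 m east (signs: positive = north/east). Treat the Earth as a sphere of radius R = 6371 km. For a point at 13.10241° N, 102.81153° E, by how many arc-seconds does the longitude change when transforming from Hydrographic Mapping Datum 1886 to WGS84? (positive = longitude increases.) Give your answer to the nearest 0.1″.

Δλ = 3.2″

At latitude 13.10241°, cos φ = 0.973966.
One radian of longitude at latitude φ spans R cos φ, so Δλ = ΔE / (R cos φ) = 96.6 / (6371000 × 0.973966) = 1.5568e-05 rad = 3.211″.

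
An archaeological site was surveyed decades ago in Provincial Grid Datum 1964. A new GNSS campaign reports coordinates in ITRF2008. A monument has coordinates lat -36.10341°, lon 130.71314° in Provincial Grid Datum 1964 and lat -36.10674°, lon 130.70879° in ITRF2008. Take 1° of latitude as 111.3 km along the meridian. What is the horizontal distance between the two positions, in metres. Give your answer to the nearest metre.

539 m

Δφ = -36.10674° − -36.10341° = -0.00333°; Δλ = 130.70879° − 130.71314° = -0.00435°.
ΔN = Δφ × 111300 = -370.6 m; ΔE = Δλ × 111300 × cos(-36.10341°) = -0.00435 × 111300 × 0.807955 = -391.2 m.
Distance = √(ΔE² + ΔN²) = √((-391.2)² + (-370.6)²) = 538.9 m.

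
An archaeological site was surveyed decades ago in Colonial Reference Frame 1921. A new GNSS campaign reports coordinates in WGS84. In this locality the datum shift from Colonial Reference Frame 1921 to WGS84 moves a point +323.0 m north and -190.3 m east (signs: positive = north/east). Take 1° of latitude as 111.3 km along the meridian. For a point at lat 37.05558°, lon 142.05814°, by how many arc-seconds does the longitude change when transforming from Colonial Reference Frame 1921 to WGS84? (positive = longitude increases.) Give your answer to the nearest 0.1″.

At latitude 37.05558°, cos φ = 0.798051.
1° of longitude at this latitude = 111.3 × cos φ = 88.82 km, so Δλ = -190.3 / 88823.1 = -0.0021425° = -7.713″.

Δλ = -7.7″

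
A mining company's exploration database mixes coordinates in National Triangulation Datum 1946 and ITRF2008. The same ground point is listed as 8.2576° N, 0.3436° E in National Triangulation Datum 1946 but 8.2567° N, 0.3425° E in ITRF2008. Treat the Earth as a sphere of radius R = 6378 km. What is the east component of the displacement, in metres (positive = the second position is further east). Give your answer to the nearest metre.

ΔE = -121 m

Δφ = 8.2567° − 8.2576° = -0.0009°; Δλ = 0.3425° − 0.3436° = -0.0011°.
1° along a meridian = πR/180 = 111317 m.
ΔN = Δφ × 111317 = -100.2 m; ΔE = Δλ × 111317 × cos(8.2576°) = -0.0011 × 111317 × 0.989632 = -121.2 m.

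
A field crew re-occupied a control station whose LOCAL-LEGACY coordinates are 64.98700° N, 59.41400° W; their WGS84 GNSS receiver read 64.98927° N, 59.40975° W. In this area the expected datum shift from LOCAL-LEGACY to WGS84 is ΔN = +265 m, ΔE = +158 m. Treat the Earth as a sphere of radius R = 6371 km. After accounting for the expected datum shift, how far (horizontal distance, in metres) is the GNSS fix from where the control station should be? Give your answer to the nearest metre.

44 m

Observed coordinate differences: Δφ = +0.00227°, Δλ = +0.00425°.
Converting to metres (1° lat = 111195 m, cos φ = 0.422824): observed ΔN = 252.4 m, observed ΔE = 199.8 m.
Subtracting the expected shift leaves a residual of 252.4 − (265) = -12.6 m north and 199.8 − (158) = 41.8 m east.
Residual distance = √((-12.6)² + 41.8²) = 43.7 m.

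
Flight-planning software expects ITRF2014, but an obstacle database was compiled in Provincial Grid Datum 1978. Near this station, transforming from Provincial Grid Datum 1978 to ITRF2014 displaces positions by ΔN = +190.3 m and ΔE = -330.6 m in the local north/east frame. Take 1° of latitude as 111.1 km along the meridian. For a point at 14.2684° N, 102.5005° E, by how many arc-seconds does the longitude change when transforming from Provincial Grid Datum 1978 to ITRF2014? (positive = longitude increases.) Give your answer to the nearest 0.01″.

At latitude 14.2684°, cos φ = 0.969152.
1° of longitude at this latitude = 111.1 × cos φ = 107.67 km, so Δλ = -330.6 / 107672.8 = -0.0030704° = -11.053″.

Δλ = -11.05″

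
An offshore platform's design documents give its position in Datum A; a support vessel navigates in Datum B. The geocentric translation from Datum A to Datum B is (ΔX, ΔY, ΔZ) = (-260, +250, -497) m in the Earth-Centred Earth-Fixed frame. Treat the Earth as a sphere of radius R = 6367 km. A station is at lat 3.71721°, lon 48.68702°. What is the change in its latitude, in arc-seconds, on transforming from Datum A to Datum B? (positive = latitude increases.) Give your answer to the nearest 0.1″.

sin φ = 0.064832, cos φ = 0.997896, sin λ = 0.751115, cos λ = 0.660172.
North component: ΔN = −sin φ cos λ·ΔX − sin φ sin λ·ΔY + cos φ·ΔZ = −(0.064832)(0.660172)(-260) − (0.064832)(0.751115)(250) + (0.997896)(-497) = -497.00 m.
1° of latitude spans πR/180 = 111125 m, so Δφ = -497.00 / 111125 × 3600 = -16.101″.

Δφ = -16.1″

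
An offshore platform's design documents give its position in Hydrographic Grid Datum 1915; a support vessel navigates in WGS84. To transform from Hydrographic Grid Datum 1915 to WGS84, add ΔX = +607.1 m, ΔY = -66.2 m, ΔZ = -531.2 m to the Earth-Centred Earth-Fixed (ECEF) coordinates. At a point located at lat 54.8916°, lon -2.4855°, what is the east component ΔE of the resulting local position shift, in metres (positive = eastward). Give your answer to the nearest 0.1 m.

ΔE = -39.8 m

At φ = 54.8916°, λ = -2.4855°: sin φ = 0.818065, cos φ = 0.575125, sin λ = -0.043367, cos λ = 0.999059.
ΔE = −sin λ·ΔX + cos λ·ΔY = −(-0.043367)·(607.1) + (0.999059)·(-66.2) = -39.81 m.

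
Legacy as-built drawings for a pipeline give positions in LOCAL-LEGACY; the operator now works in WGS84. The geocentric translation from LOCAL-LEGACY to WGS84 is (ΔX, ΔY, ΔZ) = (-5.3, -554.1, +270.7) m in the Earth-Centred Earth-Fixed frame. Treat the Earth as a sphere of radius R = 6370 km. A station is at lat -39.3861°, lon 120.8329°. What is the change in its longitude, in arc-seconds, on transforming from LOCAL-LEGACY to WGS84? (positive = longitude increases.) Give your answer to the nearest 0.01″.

sin φ = -0.634543, cos φ = 0.772888, sin λ = 0.858666, cos λ = -0.512536.
East component: ΔE = −sin λ·ΔX + cos λ·ΔY = −(0.858666)(-5.3) + (-0.512536)(-554.1) = 288.55 m.
1° of latitude spans πR/180 = 111177 m; at latitude φ, 1° of longitude spans that × cos φ = 85927.7 m, so Δλ = 288.55 / 85927.7 × 3600 = 12.089″.

Δλ = 12.09″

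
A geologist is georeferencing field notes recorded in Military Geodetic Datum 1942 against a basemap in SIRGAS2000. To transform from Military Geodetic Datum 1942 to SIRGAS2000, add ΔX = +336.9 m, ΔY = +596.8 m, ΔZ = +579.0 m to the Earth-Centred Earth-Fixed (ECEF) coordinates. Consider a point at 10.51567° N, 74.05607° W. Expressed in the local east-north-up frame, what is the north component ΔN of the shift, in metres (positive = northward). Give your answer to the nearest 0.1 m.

ΔN = 657.1 m

At φ = 10.51567°, λ = -74.05607°: sin φ = 0.182504, cos φ = 0.983205, sin λ = -0.961531, cos λ = 0.274697.
ΔN = −sin φ cos λ·ΔX − sin φ sin λ·ΔY + cos φ·ΔZ = −(0.182504)(0.274697)(336.9) − (0.182504)(-0.961531)(596.8) + (0.983205)(579.0) = 657.11 m.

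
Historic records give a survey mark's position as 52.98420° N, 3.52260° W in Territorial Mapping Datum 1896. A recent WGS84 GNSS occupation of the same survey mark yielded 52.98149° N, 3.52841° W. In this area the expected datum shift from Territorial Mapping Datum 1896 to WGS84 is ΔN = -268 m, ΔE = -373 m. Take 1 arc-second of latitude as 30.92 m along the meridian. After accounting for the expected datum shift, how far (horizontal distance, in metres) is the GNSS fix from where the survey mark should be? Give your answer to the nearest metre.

Observed coordinate differences: Δφ = -0.00271°, Δλ = -0.00581°.
Converting to metres (1° lat = 111312 m, cos φ = 0.602035): observed ΔN = -301.7 m, observed ΔE = -389.3 m.
Subtracting the expected shift leaves a residual of -301.7 − (-268) = -33.7 m north and -389.3 − (-373) = -16.3 m east.
Residual distance = √((-33.7)² + (-16.3)²) = 37.4 m.

37 m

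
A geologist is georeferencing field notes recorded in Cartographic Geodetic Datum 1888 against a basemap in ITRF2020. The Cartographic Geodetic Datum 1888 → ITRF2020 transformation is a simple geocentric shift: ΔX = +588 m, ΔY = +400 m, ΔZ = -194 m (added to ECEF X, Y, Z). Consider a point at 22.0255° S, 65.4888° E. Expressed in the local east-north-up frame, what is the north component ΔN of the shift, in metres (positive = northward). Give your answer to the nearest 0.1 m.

ΔN = 48.1 m

At φ = -22.0255°, λ = 65.4888°: sin φ = -0.375019, cos φ = 0.927017, sin λ = 0.909880, cos λ = 0.414871.
ΔN = −sin φ cos λ·ΔX − sin φ sin λ·ΔY + cos φ·ΔZ = −(-0.375019)(0.414871)(588) − (-0.375019)(0.909880)(400) + (0.927017)(-194) = 48.13 m.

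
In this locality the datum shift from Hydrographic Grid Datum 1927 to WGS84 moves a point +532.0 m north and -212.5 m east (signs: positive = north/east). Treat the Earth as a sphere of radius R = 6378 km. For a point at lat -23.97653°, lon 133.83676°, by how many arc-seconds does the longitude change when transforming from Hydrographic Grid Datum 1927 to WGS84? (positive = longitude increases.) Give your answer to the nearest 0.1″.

Δλ = -7.5″

At latitude -23.97653°, cos φ = 0.913712.
One radian of longitude at latitude φ spans R cos φ, so Δλ = ΔE / (R cos φ) = -212.5 / (6378000 × 0.913712) = -3.6464e-05 rad = -7.521″.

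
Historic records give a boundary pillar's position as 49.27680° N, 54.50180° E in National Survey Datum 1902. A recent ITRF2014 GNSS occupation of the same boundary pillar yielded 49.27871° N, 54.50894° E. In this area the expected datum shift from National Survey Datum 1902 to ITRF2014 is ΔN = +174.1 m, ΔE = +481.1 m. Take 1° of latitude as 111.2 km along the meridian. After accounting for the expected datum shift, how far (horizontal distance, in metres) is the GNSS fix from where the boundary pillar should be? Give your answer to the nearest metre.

Observed coordinate differences: Δφ = +0.00191°, Δλ = +0.00714°.
Converting to metres (1° lat = 111200 m, cos φ = 0.652405): observed ΔN = 212.4 m, observed ΔE = 518.0 m.
Subtracting the expected shift leaves a residual of 212.4 − (174.1) = 38.3 m north and 518.0 − (481.1) = 36.9 m east.
Residual distance = √(38.3² + 36.9²) = 53.2 m.

53 m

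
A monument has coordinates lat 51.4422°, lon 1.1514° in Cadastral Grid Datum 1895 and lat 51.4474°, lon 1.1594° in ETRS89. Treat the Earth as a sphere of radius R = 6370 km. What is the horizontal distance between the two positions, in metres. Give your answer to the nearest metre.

801 m

Δφ = 51.4474° − 51.4422° = +0.0052°; Δλ = 1.1594° − 1.1514° = +0.0080°.
1° along a meridian = πR/180 = 111177 m.
ΔN = Δφ × 111177 = 578.1 m; ΔE = Δλ × 111177 × cos(51.4422°) = +0.0080 × 111177 × 0.623304 = 554.4 m.
Distance = √(ΔE² + ΔN²) = √(554.4² + 578.1²) = 801.0 m.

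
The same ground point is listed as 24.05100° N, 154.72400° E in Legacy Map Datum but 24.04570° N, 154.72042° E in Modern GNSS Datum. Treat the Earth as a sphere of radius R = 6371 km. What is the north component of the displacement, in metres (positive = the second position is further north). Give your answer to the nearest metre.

ΔN = -589 m

Δφ = 24.04570° − 24.05100° = -0.00530°; Δλ = 154.72042° − 154.72400° = -0.00358°.
1° along a meridian = πR/180 = 111195 m.
ΔN = Δφ × 111195 = -589.3 m; ΔE = Δλ × 111195 × cos(24.05100°) = -0.00358 × 111195 × 0.913183 = -363.5 m.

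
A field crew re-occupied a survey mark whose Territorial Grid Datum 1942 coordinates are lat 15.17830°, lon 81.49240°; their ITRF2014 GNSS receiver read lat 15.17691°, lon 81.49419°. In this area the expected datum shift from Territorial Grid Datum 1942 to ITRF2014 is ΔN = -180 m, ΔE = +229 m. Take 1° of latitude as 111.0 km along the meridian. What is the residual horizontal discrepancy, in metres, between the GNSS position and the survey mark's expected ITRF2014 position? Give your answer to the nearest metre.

45 m

Observed coordinate differences: Δφ = -0.00139°, Δλ = +0.00179°.
Converting to metres (1° lat = 111000 m, cos φ = 0.965116): observed ΔN = -154.3 m, observed ΔE = 191.8 m.
Subtracting the expected shift leaves a residual of -154.3 − (-180) = 25.7 m north and 191.8 − (229) = -37.2 m east.
Residual distance = √(25.7² + (-37.2)²) = 45.3 m.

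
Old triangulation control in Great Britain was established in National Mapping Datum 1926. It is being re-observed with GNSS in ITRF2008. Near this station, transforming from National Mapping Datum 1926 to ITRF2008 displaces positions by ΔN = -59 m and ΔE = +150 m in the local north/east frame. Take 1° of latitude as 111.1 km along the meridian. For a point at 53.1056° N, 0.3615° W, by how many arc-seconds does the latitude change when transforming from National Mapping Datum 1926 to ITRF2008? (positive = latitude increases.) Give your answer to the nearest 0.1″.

1° of latitude = 111.1 km, so Δφ = -59.0 / 111100 = -0.0005311° = -1.912″.

Δφ = -1.9″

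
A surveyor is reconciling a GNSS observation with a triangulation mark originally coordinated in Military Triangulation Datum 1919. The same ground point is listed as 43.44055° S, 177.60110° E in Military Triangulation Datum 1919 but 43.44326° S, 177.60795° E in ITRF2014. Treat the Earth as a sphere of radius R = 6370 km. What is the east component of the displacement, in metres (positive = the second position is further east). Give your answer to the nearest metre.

ΔE = 553 m

Δφ = -43.44326° − -43.44055° = -0.00271°; Δλ = 177.60795° − 177.60110° = +0.00685°.
1° along a meridian = πR/180 = 111177 m.
ΔN = Δφ × 111177 = -301.3 m; ΔE = Δλ × 111177 × cos(-43.44055°) = +0.00685 × 111177 × 0.726088 = 553.0 m.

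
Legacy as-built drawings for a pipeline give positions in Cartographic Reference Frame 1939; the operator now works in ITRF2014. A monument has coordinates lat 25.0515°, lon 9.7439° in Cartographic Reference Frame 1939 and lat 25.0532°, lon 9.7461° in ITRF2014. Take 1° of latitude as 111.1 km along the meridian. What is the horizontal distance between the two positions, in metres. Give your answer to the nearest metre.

291 m

Δφ = 25.0532° − 25.0515° = +0.0017°; Δλ = 9.7461° − 9.7439° = +0.0022°.
ΔN = Δφ × 111100 = 188.9 m; ΔE = Δλ × 111100 × cos(25.0515°) = +0.0022 × 111100 × 0.905928 = 221.4 m.
Distance = √(ΔE² + ΔN²) = √(221.4² + 188.9²) = 291.0 m.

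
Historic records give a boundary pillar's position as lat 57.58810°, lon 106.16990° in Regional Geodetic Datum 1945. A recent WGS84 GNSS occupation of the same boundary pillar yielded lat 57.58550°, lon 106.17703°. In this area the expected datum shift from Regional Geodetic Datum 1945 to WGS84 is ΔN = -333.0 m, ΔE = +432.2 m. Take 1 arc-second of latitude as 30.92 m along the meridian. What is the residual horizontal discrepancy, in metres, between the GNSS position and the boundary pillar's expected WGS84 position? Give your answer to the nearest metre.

Observed coordinate differences: Δφ = -0.00260°, Δλ = +0.00713°.
Converting to metres (1° lat = 111312 m, cos φ = 0.536002): observed ΔN = -289.4 m, observed ΔE = 425.4 m.
Subtracting the expected shift leaves a residual of -289.4 − (-333.0) = 43.6 m north and 425.4 − (432.2) = -6.8 m east.
Residual distance = √(43.6² + (-6.8)²) = 44.1 m.

44 m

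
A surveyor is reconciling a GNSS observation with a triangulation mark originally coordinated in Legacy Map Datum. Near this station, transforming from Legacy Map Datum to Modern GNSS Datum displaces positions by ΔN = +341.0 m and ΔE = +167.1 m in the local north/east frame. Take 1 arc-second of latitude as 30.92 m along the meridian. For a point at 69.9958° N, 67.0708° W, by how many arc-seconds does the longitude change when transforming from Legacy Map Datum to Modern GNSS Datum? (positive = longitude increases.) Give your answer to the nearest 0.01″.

Δλ = 15.80″

At latitude 69.9958°, cos φ = 0.342089.
1″ of longitude at this latitude = 30.92 × cos φ = 10.5774 m, so Δλ = 167.1 / 10.5774 = 15.798″.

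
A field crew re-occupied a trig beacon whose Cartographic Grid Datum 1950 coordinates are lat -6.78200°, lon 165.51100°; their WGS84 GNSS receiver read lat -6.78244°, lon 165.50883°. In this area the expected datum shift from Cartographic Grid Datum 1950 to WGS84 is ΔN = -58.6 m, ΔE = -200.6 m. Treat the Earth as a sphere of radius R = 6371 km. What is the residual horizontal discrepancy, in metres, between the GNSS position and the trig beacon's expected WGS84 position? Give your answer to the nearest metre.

Observed coordinate differences: Δφ = -0.00044°, Δλ = -0.00217°.
Converting to metres (1° lat = 111195 m, cos φ = 0.993003): observed ΔN = -48.9 m, observed ΔE = -239.6 m.
Subtracting the expected shift leaves a residual of -48.9 − (-58.6) = 9.7 m north and -239.6 − (-200.6) = -39.0 m east.
Residual distance = √(9.7² + (-39.0)²) = 40.2 m.

40 m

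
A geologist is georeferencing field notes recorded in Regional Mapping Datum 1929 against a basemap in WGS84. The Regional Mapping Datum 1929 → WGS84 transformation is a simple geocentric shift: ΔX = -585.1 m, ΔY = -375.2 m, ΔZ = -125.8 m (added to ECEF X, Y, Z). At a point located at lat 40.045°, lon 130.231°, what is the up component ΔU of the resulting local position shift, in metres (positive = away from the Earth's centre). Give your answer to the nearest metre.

ΔU = -11 m

The local up (radial) axis is (cos φ cos λ, cos φ sin λ, sin φ), giving ΔU = 289.297 − 219.285 − 80.938 = -10.93 m.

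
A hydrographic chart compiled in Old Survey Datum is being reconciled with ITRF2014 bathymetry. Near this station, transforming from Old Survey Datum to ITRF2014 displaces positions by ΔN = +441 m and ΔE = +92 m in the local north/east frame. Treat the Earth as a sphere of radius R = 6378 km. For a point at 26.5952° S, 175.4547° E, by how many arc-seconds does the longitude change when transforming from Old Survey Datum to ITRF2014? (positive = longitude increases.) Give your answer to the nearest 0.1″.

At latitude -26.5952°, cos φ = 0.894192.
One radian of longitude at latitude φ spans R cos φ, so Δλ = ΔE / (R cos φ) = 92.0 / (6378000 × 0.894192) = 1.6131e-05 rad = 3.327″.

Δλ = 3.3″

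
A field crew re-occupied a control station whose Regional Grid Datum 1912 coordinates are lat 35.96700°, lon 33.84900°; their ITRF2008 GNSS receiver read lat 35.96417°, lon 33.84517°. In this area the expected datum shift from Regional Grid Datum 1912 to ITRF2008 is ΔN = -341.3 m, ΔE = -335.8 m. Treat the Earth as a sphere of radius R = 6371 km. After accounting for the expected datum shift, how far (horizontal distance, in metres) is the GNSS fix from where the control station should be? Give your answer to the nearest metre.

Observed coordinate differences: Δφ = -0.00283°, Δλ = -0.00383°.
Converting to metres (1° lat = 111195 m, cos φ = 0.809355): observed ΔN = -314.7 m, observed ΔE = -344.7 m.
Subtracting the expected shift leaves a residual of -314.7 − (-341.3) = 26.6 m north and -344.7 − (-335.8) = -8.9 m east.
Residual distance = √(26.6² + (-8.9)²) = 28.1 m.

28 m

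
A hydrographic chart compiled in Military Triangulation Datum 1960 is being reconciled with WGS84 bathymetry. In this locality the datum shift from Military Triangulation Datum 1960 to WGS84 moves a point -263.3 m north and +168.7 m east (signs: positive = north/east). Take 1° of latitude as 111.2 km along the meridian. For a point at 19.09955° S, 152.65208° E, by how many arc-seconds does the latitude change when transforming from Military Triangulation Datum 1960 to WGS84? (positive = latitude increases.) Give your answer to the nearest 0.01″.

1° of latitude = 111.2 km, so Δφ = -263.3 / 111200 = -0.0023678° = -8.524″.

Δφ = -8.52″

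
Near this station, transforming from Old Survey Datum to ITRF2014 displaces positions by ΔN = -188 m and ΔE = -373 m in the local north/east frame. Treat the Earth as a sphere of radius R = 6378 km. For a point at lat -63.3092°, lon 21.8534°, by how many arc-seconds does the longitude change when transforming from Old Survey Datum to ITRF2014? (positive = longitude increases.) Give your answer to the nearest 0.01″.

At latitude -63.3092°, cos φ = 0.449176.
One radian of longitude at latitude φ spans R cos φ, so Δλ = ΔE / (R cos φ) = -373.0 / (6378000 × 0.449176) = -1.3020e-04 rad = -26.856″.

Δλ = -26.86″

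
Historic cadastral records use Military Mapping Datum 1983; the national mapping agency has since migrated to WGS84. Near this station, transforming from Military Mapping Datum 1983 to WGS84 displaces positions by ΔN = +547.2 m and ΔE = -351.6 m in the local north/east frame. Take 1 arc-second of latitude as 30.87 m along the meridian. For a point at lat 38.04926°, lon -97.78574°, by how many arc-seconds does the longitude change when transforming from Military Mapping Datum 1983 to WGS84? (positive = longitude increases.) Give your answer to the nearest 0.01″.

At latitude 38.04926°, cos φ = 0.787481.
1″ of longitude at this latitude = 30.87 × cos φ = 24.3095 m, so Δλ = -351.6 / 24.3095 = -14.463″.

Δλ = -14.46″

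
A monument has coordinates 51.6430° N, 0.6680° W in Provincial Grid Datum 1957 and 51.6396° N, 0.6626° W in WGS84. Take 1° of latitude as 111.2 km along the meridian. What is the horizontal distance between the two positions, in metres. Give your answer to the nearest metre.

531 m

Δφ = 51.6396° − 51.6430° = -0.0034°; Δλ = -0.6626° − -0.6680° = +0.0054°.
ΔN = Δφ × 111200 = -378.1 m; ΔE = Δλ × 111200 × cos(51.6430°) = +0.0054 × 111200 × 0.620559 = 372.6 m.
Distance = √(ΔE² + ΔN²) = √(372.6² + (-378.1)²) = 530.8 m.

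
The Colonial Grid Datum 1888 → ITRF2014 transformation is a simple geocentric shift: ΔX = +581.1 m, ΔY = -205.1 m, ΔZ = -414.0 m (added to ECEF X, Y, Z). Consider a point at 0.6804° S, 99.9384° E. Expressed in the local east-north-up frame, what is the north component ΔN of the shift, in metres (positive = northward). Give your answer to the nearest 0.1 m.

ΔN = -417.6 m

The local north axis is (−sin φ cos λ, −sin φ sin λ, cos φ), giving ΔN = -1.191 − 2.399 − 413.971 = -417.56 m.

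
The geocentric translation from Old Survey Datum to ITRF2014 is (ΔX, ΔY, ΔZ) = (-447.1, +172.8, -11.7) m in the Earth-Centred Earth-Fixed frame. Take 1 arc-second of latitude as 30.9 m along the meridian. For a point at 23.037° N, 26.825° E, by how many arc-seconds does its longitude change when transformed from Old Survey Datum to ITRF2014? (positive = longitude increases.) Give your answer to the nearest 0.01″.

sin φ = 0.391325, cos φ = 0.920252, sin λ = 0.451267, cos λ = 0.892389.
East component: ΔE = −sin λ·ΔX + cos λ·ΔY = −(0.451267)(-447.1) + (0.892389)(172.8) = 355.97 m.
1° of latitude spans 3600 × 30.90 = 111240 m; at latitude φ, 1° of longitude spans that × cos φ = 102368.9 m, so Δλ = 355.97 / 102368.9 × 3600 = 12.518″.

Δλ = 12.52″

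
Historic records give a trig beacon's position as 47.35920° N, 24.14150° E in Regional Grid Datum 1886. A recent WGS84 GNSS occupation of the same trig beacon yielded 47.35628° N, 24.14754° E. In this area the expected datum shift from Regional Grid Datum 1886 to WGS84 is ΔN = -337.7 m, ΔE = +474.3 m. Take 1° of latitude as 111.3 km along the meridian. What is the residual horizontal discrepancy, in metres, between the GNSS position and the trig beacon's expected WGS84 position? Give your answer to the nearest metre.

Observed coordinate differences: Δφ = -0.00292°, Δλ = +0.00604°.
Converting to metres (1° lat = 111300 m, cos φ = 0.677400): observed ΔN = -325.0 m, observed ΔE = 455.4 m.
Subtracting the expected shift leaves a residual of -325.0 − (-337.7) = 12.7 m north and 455.4 − (474.3) = -18.9 m east.
Residual distance = √(12.7² + (-18.9)²) = 22.8 m.

23 m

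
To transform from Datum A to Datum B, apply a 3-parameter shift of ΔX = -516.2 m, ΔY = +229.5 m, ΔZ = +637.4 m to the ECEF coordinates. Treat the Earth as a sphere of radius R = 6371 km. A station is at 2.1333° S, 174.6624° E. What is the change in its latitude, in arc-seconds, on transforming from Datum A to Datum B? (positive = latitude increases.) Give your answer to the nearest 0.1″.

Δφ = 21.3″

sin φ = -0.037225, cos φ = 0.999307, sin λ = 0.093024, cos λ = -0.995664.
North component: ΔN = −sin φ cos λ·ΔX − sin φ sin λ·ΔY + cos φ·ΔZ = −(-0.037225)(-0.995664)(-516.2) − (-0.037225)(0.093024)(229.5) + (0.999307)(637.4) = 656.88 m.
1° of latitude spans πR/180 = 111195 m, so Δφ = 656.88 / 111195 × 3600 = 21.267″.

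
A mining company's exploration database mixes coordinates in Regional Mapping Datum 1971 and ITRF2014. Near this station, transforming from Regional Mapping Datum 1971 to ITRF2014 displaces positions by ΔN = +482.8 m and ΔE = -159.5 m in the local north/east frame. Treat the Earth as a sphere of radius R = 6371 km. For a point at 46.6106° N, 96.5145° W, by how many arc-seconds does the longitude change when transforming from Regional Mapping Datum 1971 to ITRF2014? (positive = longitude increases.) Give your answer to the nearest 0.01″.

At latitude 46.6106°, cos φ = 0.686953.
One radian of longitude at latitude φ spans R cos φ, so Δλ = ΔE / (R cos φ) = -159.5 / (6371000 × 0.686953) = -3.6444e-05 rad = -7.517″.

Δλ = -7.52″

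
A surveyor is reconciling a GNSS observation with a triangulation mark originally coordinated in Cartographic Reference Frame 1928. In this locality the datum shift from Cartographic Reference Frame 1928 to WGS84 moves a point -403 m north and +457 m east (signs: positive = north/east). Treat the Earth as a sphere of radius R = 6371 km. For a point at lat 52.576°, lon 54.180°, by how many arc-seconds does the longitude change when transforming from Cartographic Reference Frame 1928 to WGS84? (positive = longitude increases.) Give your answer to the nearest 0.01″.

Δλ = 24.35″

At latitude 52.576°, cos φ = 0.607709.
One radian of longitude at latitude φ spans R cos φ, so Δλ = ΔE / (R cos φ) = 457.0 / (6371000 × 0.607709) = 1.1804e-04 rad = 24.347″.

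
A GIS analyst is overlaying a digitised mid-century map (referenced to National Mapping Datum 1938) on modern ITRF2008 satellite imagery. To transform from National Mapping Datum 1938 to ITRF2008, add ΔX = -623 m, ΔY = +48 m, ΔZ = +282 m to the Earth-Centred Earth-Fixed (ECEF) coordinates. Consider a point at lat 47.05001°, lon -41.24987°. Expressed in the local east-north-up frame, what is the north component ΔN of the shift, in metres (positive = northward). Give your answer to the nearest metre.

At φ = 47.05001°, λ = -41.24987°: sin φ = 0.731949, cos φ = 0.681360, sin λ = -0.659344, cos λ = 0.751841.
ΔN = −sin φ cos λ·ΔX − sin φ sin λ·ΔY + cos φ·ΔZ = −(0.731949)(0.751841)(-623) − (0.731949)(-0.659344)(48) + (0.681360)(282) = 558.15 m.

ΔN = 558 m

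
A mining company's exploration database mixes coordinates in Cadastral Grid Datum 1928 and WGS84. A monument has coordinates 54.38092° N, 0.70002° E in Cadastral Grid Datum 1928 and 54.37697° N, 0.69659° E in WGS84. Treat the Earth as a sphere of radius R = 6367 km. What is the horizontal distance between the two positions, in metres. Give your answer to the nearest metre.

492 m

Δφ = 54.37697° − 54.38092° = -0.00395°; Δλ = 0.69659° − 0.70002° = -0.00343°.
1° along a meridian = πR/180 = 111125 m.
ΔN = Δφ × 111125 = -438.9 m; ΔE = Δλ × 111125 × cos(54.38092°) = -0.00343 × 111125 × 0.582394 = -222.0 m.
Distance = √(ΔE² + ΔN²) = √((-222.0)² + (-438.9)²) = 491.9 m.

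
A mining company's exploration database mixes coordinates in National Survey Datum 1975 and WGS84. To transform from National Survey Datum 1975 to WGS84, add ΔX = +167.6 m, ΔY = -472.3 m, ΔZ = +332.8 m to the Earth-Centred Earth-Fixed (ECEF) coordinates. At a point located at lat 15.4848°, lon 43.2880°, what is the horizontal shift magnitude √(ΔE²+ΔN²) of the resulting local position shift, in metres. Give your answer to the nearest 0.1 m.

592.2 m

At φ = 15.4848°, λ = 43.2880°: sin φ = 0.266983, cos φ = 0.963701, sin λ = 0.685666, cos λ = 0.727916.
ΔE = −sin λ·ΔX + cos λ·ΔY = −(0.685666)·(167.6) + (0.727916)·(-472.3) = -458.71 m.
ΔN = −sin φ cos λ·ΔX − sin φ sin λ·ΔY + cos φ·ΔZ = −(0.266983)(0.727916)(167.6) − (0.266983)(0.685666)(-472.3) + (0.963701)(332.8) = 374.61 m.
Horizontal magnitude = √(ΔE² + ΔN²) = √((-458.71)² + 374.61²) = 592.24 m.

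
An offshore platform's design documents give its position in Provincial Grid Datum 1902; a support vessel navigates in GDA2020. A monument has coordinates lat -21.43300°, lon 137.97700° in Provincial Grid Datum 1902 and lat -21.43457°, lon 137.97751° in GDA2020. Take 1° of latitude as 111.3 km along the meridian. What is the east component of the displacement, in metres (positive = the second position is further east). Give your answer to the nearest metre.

Δφ = -21.43457° − -21.43300° = -0.00157°; Δλ = 137.97751° − 137.97700° = +0.00051°.
ΔN = Δφ × 111300 = -174.7 m; ΔE = Δλ × 111300 × cos(-21.43300°) = +0.00051 × 111300 × 0.930846 = 52.8 m.

ΔE = 53 m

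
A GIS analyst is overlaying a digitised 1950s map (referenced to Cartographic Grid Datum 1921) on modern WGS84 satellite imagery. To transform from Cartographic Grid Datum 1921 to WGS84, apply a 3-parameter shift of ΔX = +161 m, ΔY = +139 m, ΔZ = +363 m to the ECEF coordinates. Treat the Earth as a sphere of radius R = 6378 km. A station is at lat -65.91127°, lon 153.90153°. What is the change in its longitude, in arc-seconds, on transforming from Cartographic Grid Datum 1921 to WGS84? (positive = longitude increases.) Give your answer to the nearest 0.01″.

sin φ = -0.912914, cos φ = 0.408151, sin λ = 0.439915, cos λ = -0.898039.
East component: ΔE = −sin λ·ΔX + cos λ·ΔY = −(0.439915)(161) + (-0.898039)(139) = -195.65 m.
1° of latitude spans πR/180 = 111317 m; at latitude φ, 1° of longitude spans that × cos φ = 45434.2 m, so Δλ = -195.65 / 45434.2 × 3600 = -15.503″.

Δλ = -15.50″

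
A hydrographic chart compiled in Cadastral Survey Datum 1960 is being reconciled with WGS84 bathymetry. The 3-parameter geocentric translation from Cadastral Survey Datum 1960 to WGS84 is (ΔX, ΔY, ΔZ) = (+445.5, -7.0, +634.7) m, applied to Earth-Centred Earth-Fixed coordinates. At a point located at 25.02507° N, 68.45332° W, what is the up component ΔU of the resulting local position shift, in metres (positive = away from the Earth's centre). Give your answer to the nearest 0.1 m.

The local up (radial) axis is (cos φ cos λ, cos φ sin λ, sin φ), giving ΔU = 148.254 + 5.900 + 268.487 = 422.64 m.

ΔU = 422.6 m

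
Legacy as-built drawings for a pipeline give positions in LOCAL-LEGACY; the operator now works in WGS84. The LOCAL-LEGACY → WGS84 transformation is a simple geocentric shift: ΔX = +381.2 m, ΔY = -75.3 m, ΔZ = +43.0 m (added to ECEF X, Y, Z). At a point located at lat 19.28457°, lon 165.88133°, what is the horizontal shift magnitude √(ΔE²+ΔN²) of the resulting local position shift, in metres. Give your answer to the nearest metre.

170 m

At φ = 19.28457°, λ = 165.88133°: sin φ = 0.330260, cos φ = 0.943890, sin λ = 0.243931, cos λ = -0.969793.
ΔE = −sin λ·ΔX + cos λ·ΔY = −(0.243931)·(381.2) + (-0.969793)·(-75.3) = -19.96 m.
ΔN = −sin φ cos λ·ΔX − sin φ sin λ·ΔY + cos φ·ΔZ = −(0.330260)(-0.969793)(381.2) − (0.330260)(0.243931)(-75.3) + (0.943890)(43.0) = 168.75 m.
Horizontal magnitude = √(ΔE² + ΔN²) = √((-19.96)² + 168.75²) = 169.92 m.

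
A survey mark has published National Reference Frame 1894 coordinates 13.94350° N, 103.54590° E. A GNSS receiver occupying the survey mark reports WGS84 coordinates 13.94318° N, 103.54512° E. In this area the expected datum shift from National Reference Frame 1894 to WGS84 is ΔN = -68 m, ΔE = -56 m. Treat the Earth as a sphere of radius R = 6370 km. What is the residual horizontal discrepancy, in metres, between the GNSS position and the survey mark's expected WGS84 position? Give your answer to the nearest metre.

Observed coordinate differences: Δφ = -0.00032°, Δλ = -0.00078°.
Converting to metres (1° lat = 111177 m, cos φ = 0.970534): observed ΔN = -35.6 m, observed ΔE = -84.2 m.
Subtracting the expected shift leaves a residual of -35.6 − (-68) = 32.4 m north and -84.2 − (-56) = -28.2 m east.
Residual distance = √(32.4² + (-28.2)²) = 42.9 m.

43 m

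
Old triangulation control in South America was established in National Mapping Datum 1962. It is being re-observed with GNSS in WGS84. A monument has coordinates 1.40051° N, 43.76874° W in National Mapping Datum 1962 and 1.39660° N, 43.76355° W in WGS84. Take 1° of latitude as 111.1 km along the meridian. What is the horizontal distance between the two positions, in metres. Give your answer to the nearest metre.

722 m

Δφ = 1.39660° − 1.40051° = -0.00391°; Δλ = -43.76355° − -43.76874° = +0.00519°.
ΔN = Δφ × 111100 = -434.4 m; ΔE = Δλ × 111100 × cos(1.40051°) = +0.00519 × 111100 × 0.999701 = 576.4 m.
Distance = √(ΔE² + ΔN²) = √(576.4² + (-434.4)²) = 721.8 m.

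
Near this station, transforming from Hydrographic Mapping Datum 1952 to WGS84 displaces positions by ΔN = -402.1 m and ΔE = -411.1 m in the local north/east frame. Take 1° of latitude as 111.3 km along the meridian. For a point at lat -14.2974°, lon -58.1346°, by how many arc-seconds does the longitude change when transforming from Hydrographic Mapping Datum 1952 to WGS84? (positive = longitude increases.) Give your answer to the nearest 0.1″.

Δλ = -13.7″

At latitude -14.2974°, cos φ = 0.969027.
1° of longitude at this latitude = 111.3 × cos φ = 107.85 km, so Δλ = -411.1 / 107852.7 = -0.0038117° = -13.722″.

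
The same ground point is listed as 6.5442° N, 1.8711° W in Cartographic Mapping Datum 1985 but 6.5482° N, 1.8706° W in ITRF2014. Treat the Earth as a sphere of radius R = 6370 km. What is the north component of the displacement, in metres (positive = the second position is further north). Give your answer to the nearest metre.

ΔN = 445 m

Δφ = 6.5482° − 6.5442° = +0.0040°; Δλ = -1.8706° − -1.8711° = +0.0005°.
1° along a meridian = πR/180 = 111177 m.
ΔN = Δφ × 111177 = 444.7 m; ΔE = Δλ × 111177 × cos(6.5442°) = +0.0005 × 111177 × 0.993484 = 55.2 m.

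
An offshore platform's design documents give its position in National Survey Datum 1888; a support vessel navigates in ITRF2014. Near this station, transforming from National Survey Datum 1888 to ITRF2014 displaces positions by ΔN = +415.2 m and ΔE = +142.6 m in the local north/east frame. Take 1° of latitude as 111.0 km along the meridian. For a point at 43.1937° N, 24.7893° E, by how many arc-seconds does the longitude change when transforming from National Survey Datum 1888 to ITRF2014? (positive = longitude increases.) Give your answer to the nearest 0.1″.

Δλ = 6.3″

At latitude 43.1937°, cos φ = 0.729044.
1° of longitude at this latitude = 111.0 × cos φ = 80.92 km, so Δλ = 142.6 / 80923.9 = 0.0017621° = 6.344″.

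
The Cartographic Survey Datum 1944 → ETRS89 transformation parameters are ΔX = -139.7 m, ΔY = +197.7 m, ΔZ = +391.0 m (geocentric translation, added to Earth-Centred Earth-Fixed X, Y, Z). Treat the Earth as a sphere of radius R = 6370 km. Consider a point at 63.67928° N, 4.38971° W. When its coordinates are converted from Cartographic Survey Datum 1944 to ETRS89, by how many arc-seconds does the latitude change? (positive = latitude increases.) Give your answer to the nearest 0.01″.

Δφ = 10.10″

sin φ = 0.896326, cos φ = 0.443395, sin λ = -0.076540, cos λ = 0.997067.
North component: ΔN = −sin φ cos λ·ΔX − sin φ sin λ·ΔY + cos φ·ΔZ = −(0.896326)(0.997067)(-139.7) − (0.896326)(-0.076540)(197.7) + (0.443395)(391.0) = 311.78 m.
1° of latitude spans πR/180 = 111177 m, so Δφ = 311.78 / 111177 × 3600 = 10.096″.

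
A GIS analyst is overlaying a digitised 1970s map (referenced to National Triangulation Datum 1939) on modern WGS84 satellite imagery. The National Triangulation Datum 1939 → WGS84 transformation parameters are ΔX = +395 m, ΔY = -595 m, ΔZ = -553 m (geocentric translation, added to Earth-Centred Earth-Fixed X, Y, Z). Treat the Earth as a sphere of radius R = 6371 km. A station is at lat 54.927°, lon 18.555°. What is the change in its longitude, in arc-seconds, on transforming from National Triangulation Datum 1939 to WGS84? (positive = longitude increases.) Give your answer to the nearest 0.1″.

Δλ = -38.9″

sin φ = 0.818421, cos φ = 0.574620, sin λ = 0.318215, cos λ = 0.948019.
East component: ΔE = −sin λ·ΔX + cos λ·ΔY = −(0.318215)(395) + (0.948019)(-595) = -689.77 m.
1° of latitude spans πR/180 = 111195 m; at latitude φ, 1° of longitude spans that × cos φ = 63894.8 m, so Δλ = -689.77 / 63894.8 × 3600 = -38.863″.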